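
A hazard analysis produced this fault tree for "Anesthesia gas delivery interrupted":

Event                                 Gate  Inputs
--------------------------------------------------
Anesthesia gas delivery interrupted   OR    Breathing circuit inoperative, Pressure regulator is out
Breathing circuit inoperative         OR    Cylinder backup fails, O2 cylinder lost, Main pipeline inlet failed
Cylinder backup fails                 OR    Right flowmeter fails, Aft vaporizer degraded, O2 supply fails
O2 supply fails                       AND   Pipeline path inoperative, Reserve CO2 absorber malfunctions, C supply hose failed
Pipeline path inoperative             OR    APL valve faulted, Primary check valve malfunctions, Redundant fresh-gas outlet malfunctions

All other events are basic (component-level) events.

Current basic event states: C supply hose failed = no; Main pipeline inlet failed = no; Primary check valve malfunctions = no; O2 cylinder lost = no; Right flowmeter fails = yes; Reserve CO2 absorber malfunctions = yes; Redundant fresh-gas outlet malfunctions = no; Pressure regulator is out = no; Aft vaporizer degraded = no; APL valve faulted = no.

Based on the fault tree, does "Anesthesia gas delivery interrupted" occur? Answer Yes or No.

Pipeline path inoperative [OR]: APL valve faulted=not, Primary check valve malfunctions=not, Redundant fresh-gas outlet malfunctions=not → no input occurs → does not occur.
O2 supply fails [AND]: Pipeline path inoperative=not, Reserve CO2 absorber malfunctions=occurs, C supply hose failed=not → not all inputs occur → does not occur.
Cylinder backup fails [OR]: Right flowmeter fails=occurs, Aft vaporizer degraded=not, O2 supply fails=not → at least one input occurs → occurs.
Breathing circuit inoperative [OR]: Cylinder backup fails=occurs, O2 cylinder lost=not, Main pipeline inlet failed=not → at least one input occurs → occurs.
Anesthesia gas delivery interrupted [OR]: Breathing circuit inoperative=occurs, Pressure regulator is out=not → at least one input occurs → occurs.

Yes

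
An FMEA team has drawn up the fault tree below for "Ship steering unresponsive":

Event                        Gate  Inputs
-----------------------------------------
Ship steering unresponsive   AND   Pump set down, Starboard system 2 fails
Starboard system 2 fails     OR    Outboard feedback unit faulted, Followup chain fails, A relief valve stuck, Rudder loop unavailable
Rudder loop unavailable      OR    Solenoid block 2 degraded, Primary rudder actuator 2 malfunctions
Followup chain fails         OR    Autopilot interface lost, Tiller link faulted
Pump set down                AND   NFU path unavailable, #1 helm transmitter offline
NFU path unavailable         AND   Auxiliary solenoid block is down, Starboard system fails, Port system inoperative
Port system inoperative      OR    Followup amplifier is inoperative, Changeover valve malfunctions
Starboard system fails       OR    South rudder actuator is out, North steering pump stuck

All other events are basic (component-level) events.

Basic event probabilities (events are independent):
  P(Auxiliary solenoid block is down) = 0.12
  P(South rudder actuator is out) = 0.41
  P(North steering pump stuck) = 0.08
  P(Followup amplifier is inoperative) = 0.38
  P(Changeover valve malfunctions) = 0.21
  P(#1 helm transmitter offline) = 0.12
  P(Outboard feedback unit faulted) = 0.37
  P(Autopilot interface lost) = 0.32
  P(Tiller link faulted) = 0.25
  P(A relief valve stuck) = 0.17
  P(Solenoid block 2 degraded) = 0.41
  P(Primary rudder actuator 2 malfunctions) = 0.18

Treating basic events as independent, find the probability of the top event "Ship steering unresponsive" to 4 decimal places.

0.0029

P(Starboard system fails) [OR] = 1 − (1−0.41) × (1−0.08) = 0.457200
P(Port system inoperative) [OR] = 1 − (1−0.38) × (1−0.21) = 0.510200
P(NFU path unavailable) [AND] = 0.12 × 0.457200 × 0.510200 = 0.027992
P(Pump set down) [AND] = 0.027992 × 0.12 = 0.003359
P(Followup chain fails) [OR] = 1 − (1−0.32) × (1−0.25) = 0.490000
P(Rudder loop unavailable) [OR] = 1 − (1−0.41) × (1−0.18) = 0.516200
P(Starboard system 2 fails) [OR] = 1 − (1−0.37) × (1−0.490000) × (1−0.17) × (1−0.516200) = 0.870981
P(Ship steering unresponsive) [AND] = 0.003359 × 0.870981 = 0.002926
Rounded to 4 decimal places: P(Ship steering unresponsive) ≈ 0.0029.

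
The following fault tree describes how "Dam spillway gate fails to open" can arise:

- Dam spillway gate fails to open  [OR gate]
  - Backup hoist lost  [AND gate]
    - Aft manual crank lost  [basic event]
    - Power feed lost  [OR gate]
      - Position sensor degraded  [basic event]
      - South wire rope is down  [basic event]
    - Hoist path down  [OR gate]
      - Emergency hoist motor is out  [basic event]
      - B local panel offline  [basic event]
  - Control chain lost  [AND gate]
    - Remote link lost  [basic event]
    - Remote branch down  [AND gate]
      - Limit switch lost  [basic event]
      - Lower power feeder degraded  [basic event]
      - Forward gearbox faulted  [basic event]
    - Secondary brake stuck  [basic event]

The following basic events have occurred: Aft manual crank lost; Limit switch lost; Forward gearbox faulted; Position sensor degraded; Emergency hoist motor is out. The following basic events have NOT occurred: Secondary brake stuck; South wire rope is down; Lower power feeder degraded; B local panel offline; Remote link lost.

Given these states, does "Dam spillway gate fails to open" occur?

Power feed lost [OR]: Position sensor degraded=occurs, South wire rope is down=not → at least one input occurs → occurs.
Hoist path down [OR]: Emergency hoist motor is out=occurs, B local panel offline=not → at least one input occurs → occurs.
Backup hoist lost [AND]: Aft manual crank lost=occurs, Power feed lost=occurs, Hoist path down=occurs → all inputs occur → occurs.
Remote branch down [AND]: Limit switch lost=occurs, Lower power feeder degraded=not, Forward gearbox faulted=occurs → not all inputs occur → does not occur.
Control chain lost [AND]: Remote link lost=not, Remote branch down=not, Secondary brake stuck=not → not all inputs occur → does not occur.
Dam spillway gate fails to open [OR]: Backup hoist lost=occurs, Control chain lost=not → at least one input occurs → occurs.

Yes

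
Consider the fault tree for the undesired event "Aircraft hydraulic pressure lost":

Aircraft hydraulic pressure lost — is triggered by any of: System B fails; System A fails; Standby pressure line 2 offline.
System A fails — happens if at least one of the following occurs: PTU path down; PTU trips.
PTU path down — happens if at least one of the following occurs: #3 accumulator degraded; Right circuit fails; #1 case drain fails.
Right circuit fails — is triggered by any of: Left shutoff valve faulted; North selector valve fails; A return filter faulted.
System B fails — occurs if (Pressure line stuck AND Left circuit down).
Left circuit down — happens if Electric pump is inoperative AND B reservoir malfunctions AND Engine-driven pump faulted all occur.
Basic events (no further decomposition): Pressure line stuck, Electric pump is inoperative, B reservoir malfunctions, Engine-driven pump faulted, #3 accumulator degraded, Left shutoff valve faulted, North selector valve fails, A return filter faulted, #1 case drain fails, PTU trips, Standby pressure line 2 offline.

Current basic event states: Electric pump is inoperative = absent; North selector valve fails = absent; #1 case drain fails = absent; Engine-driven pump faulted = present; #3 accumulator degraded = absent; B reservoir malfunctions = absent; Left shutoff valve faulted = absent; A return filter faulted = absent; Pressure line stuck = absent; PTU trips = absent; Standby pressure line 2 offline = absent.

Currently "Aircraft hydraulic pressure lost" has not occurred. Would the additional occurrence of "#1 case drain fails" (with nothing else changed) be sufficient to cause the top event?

Yes

Counterfactual: set "#1 case drain fails" to occurred.
Left circuit down [AND]: Electric pump is inoperative=not, B reservoir malfunctions=not, Engine-driven pump faulted=occurs → not all inputs occur → does not occur.
System B fails [AND]: Pressure line stuck=not, Left circuit down=not → not all inputs occur → does not occur.
Right circuit fails [OR]: Left shutoff valve faulted=not, North selector valve fails=not, A return filter faulted=not → no input occurs → does not occur.
PTU path down [OR]: #3 accumulator degraded=not, Right circuit fails=not, #1 case drain fails=occurs → at least one input occurs → occurs.
System A fails [OR]: PTU path down=occurs, PTU trips=not → at least one input occurs → occurs.
Aircraft hydraulic pressure lost [OR]: System B fails=not, System A fails=occurs, Standby pressure line 2 offline=not → at least one input occurs → occurs.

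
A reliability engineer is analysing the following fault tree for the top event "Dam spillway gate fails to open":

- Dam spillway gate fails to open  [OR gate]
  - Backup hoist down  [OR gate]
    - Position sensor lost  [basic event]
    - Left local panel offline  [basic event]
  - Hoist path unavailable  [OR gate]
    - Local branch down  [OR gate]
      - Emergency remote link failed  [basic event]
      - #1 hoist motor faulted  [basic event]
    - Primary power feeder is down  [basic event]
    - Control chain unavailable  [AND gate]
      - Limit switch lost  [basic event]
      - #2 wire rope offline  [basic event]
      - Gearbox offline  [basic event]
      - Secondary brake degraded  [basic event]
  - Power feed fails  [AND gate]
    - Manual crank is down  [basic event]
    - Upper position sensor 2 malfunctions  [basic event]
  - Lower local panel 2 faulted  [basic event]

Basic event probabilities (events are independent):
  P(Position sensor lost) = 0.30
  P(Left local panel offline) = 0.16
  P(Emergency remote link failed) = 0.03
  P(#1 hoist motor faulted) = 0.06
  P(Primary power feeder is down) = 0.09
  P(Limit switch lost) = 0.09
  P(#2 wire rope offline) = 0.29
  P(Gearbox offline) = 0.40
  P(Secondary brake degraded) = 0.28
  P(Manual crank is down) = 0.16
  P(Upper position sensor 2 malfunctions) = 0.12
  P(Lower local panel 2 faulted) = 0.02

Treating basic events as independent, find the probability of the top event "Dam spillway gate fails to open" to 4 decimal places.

0.5324

P(Backup hoist down) [OR] = 1 − (1−0.30) × (1−0.16) = 0.412000
P(Local branch down) [OR] = 1 − (1−0.03) × (1−0.06) = 0.088200
P(Control chain unavailable) [AND] = 0.09 × 0.29 × 0.40 × 0.28 = 0.002923
P(Hoist path unavailable) [OR] = 1 − (1−0.088200) × (1−0.09) × (1−0.002923) = 0.172687
P(Power feed fails) [AND] = 0.16 × 0.12 = 0.019200
P(Dam spillway gate fails to open) [OR] = 1 − (1−0.412000) × (1−0.172687) × (1−0.019200) × (1−0.02) = 0.532422
Rounded to 4 decimal places: P(Dam spillway gate fails to open) ≈ 0.5324.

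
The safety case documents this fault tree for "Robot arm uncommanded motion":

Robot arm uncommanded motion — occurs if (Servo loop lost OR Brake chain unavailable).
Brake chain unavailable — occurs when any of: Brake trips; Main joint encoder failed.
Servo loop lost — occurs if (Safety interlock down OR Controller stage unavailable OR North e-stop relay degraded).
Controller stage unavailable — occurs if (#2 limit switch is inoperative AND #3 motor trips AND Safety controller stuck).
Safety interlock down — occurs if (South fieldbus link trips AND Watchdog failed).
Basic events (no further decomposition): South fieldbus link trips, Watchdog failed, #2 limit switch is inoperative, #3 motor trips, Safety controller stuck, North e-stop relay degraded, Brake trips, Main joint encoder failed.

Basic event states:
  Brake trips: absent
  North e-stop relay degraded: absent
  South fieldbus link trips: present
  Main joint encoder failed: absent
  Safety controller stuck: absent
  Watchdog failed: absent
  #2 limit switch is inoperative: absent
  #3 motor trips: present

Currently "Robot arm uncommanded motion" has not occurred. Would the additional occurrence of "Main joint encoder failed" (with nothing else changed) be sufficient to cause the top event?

Counterfactual: set "Main joint encoder failed" to occurred.
Safety interlock down [AND]: South fieldbus link trips=occurs, Watchdog failed=not → not all inputs occur → does not occur.
Controller stage unavailable [AND]: #2 limit switch is inoperative=not, #3 motor trips=occurs, Safety controller stuck=not → not all inputs occur → does not occur.
Servo loop lost [OR]: Safety interlock down=not, Controller stage unavailable=not, North e-stop relay degraded=not → no input occurs → does not occur.
Brake chain unavailable [OR]: Brake trips=not, Main joint encoder failed=occurs → at least one input occurs → occurs.
Robot arm uncommanded motion [OR]: Servo loop lost=not, Brake chain unavailable=occurs → at least one input occurs → occurs.

Yes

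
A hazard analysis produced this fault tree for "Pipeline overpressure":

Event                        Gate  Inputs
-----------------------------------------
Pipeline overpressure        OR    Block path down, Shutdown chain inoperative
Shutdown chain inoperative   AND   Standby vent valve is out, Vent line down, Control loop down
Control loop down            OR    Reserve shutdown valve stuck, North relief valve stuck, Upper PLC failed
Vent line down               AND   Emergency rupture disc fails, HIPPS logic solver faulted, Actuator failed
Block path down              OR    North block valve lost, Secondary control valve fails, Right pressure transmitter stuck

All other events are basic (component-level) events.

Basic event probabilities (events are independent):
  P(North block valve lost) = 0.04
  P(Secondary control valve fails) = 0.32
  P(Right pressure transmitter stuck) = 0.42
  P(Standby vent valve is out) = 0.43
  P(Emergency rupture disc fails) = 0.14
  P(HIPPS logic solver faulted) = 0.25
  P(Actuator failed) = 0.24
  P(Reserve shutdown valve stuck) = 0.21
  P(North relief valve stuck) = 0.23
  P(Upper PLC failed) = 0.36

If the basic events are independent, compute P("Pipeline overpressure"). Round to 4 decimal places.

0.6222

P(Block path down) [OR] = 1 − (1−0.04) × (1−0.32) × (1−0.42) = 0.621376
P(Vent line down) [AND] = 0.14 × 0.25 × 0.24 = 0.008400
P(Control loop down) [OR] = 1 − (1−0.21) × (1−0.23) × (1−0.36) = 0.610688
P(Shutdown chain inoperative) [AND] = 0.43 × 0.008400 × 0.610688 = 0.002206
P(Pipeline overpressure) [OR] = 1 − (1−0.621376) × (1−0.002206) = 0.622211
Rounded to 4 decimal places: P(Pipeline overpressure) ≈ 0.6222.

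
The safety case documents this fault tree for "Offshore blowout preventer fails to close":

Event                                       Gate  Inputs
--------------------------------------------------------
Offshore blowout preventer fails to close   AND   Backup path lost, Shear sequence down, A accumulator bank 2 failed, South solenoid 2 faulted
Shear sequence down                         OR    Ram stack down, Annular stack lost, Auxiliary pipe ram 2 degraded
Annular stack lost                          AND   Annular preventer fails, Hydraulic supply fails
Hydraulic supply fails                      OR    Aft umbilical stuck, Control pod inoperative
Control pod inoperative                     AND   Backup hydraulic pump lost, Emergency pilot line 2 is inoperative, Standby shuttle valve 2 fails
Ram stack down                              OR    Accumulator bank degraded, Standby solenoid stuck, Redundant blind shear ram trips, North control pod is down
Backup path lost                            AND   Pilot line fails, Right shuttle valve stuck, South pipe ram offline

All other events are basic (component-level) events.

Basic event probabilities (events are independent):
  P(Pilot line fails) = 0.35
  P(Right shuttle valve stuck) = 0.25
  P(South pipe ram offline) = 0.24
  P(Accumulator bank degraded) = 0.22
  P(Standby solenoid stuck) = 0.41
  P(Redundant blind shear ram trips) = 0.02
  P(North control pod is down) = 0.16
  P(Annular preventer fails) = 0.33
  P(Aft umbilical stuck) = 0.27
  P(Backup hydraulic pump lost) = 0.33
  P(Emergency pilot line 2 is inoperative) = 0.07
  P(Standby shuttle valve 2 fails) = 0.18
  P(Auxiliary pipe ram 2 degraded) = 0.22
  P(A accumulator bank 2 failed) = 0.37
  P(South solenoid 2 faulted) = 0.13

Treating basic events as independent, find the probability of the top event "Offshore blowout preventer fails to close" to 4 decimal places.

0.0007

P(Backup path lost) [AND] = 0.35 × 0.25 × 0.24 = 0.021000
P(Ram stack down) [OR] = 1 − (1−0.22) × (1−0.41) × (1−0.02) × (1−0.16) = 0.621163
P(Control pod inoperative) [AND] = 0.33 × 0.07 × 0.18 = 0.004158
P(Hydraulic supply fails) [OR] = 1 − (1−0.27) × (1−0.004158) = 0.273035
P(Annular stack lost) [AND] = 0.33 × 0.273035 = 0.090102
P(Shear sequence down) [OR] = 1 − (1−0.621163) × (1−0.090102) × (1−0.22) = 0.731132
P(Offshore blowout preventer fails to close) [AND] = 0.021000 × 0.731132 × 0.37 × 0.13 = 0.000739
Rounded to 4 decimal places: P(Offshore blowout preventer fails to close) ≈ 0.0007.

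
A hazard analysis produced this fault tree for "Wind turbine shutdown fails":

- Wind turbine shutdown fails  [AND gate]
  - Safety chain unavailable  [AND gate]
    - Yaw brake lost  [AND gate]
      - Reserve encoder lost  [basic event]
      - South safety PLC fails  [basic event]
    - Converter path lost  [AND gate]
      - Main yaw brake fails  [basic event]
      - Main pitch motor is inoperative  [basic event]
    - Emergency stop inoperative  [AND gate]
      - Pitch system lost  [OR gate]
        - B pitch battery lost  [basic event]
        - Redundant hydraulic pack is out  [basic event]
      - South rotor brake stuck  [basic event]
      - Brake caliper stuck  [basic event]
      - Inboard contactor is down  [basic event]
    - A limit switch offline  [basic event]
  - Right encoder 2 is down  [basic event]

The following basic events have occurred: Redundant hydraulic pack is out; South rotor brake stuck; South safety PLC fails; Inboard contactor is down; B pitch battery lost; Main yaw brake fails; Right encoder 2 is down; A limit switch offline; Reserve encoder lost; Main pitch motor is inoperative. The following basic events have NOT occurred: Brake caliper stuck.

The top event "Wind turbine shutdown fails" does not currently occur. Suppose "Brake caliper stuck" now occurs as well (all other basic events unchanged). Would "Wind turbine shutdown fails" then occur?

Yes

Counterfactual: set "Brake caliper stuck" to occurred.
Yaw brake lost [AND]: Reserve encoder lost=occurs, South safety PLC fails=occurs → all inputs occur → occurs.
Converter path lost [AND]: Main yaw brake fails=occurs, Main pitch motor is inoperative=occurs → all inputs occur → occurs.
Pitch system lost [OR]: B pitch battery lost=occurs, Redundant hydraulic pack is out=occurs → at least one input occurs → occurs.
Emergency stop inoperative [AND]: Pitch system lost=occurs, South rotor brake stuck=occurs, Brake caliper stuck=occurs, Inboard contactor is down=occurs → all inputs occur → occurs.
Safety chain unavailable [AND]: Yaw brake lost=occurs, Converter path lost=occurs, Emergency stop inoperative=occurs, A limit switch offline=occurs → all inputs occur → occurs.
Wind turbine shutdown fails [AND]: Safety chain unavailable=occurs, Right encoder 2 is down=occurs → all inputs occur → occurs.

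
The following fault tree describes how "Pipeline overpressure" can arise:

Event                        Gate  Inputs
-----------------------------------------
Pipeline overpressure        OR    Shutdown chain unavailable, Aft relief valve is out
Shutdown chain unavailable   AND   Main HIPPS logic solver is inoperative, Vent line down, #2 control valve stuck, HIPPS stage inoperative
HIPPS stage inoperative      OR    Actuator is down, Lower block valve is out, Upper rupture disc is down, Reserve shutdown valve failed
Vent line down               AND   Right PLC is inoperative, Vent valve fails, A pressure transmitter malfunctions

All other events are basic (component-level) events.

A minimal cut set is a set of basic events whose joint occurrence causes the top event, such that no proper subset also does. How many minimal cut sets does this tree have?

5

Vent line down [AND]: one cut set from each child combined → 1 × 1 × 1 = 1 cut set(s).
HIPPS stage inoperative [OR]: union of children's cut sets → 4 cut set(s).
Shutdown chain unavailable [AND]: one cut set from each child combined → 1 × 1 × 1 × 4 = 4 cut set(s).
Pipeline overpressure [OR]: union of children's cut sets → 5 cut set(s).
Minimal cut sets: {#2 control valve stuck, A pressure transmitter malfunctions, Actuator is down, Main HIPPS logic solver is inoperative, Right PLC is inoperative, Vent valve fails}; {#2 control valve stuck, A pressure transmitter malfunctions, Lower block valve is out, Main HIPPS logic solver is inoperative, Right PLC is inoperative, Vent valve fails}; {#2 control valve stuck, A pressure transmitter malfunctions, Main HIPPS logic solver is inoperative, Right PLC is inoperative, Upper rupture disc is down, Vent valve fails}; {#2 control valve stuck, A pressure transmitter malfunctions, Main HIPPS logic solver is inoperative, Reserve shutdown valve failed, Right PLC is inoperative, Vent valve fails}; {Aft relief valve is out}.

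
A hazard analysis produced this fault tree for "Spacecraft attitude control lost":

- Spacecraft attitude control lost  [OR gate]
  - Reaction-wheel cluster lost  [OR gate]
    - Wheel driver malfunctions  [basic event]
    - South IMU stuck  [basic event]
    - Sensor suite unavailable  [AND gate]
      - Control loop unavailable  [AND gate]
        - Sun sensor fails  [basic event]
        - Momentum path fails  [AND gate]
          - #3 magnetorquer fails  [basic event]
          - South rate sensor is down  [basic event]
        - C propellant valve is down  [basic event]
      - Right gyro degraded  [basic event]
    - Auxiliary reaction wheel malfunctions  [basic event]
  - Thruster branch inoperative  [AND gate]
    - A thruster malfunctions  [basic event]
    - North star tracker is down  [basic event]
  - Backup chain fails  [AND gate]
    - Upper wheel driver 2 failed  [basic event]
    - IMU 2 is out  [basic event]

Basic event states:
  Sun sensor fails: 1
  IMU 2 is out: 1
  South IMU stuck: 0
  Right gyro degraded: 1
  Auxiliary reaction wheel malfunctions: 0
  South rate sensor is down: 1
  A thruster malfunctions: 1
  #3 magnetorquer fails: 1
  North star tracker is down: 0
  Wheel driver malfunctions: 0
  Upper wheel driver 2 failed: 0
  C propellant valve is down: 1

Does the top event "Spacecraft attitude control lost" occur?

Momentum path fails [AND]: #3 magnetorquer fails=occurs, South rate sensor is down=occurs → all inputs occur → occurs.
Control loop unavailable [AND]: Sun sensor fails=occurs, Momentum path fails=occurs, C propellant valve is down=occurs → all inputs occur → occurs.
Sensor suite unavailable [AND]: Control loop unavailable=occurs, Right gyro degraded=occurs → all inputs occur → occurs.
Reaction-wheel cluster lost [OR]: Wheel driver malfunctions=not, South IMU stuck=not, Sensor suite unavailable=occurs, Auxiliary reaction wheel malfunctions=not → at least one input occurs → occurs.
Thruster branch inoperative [AND]: A thruster malfunctions=occurs, North star tracker is down=not → not all inputs occur → does not occur.
Backup chain fails [AND]: Upper wheel driver 2 failed=not, IMU 2 is out=occurs → not all inputs occur → does not occur.
Spacecraft attitude control lost [OR]: Reaction-wheel cluster lost=occurs, Thruster branch inoperative=not, Backup chain fails=not → at least one input occurs → occurs.

Yes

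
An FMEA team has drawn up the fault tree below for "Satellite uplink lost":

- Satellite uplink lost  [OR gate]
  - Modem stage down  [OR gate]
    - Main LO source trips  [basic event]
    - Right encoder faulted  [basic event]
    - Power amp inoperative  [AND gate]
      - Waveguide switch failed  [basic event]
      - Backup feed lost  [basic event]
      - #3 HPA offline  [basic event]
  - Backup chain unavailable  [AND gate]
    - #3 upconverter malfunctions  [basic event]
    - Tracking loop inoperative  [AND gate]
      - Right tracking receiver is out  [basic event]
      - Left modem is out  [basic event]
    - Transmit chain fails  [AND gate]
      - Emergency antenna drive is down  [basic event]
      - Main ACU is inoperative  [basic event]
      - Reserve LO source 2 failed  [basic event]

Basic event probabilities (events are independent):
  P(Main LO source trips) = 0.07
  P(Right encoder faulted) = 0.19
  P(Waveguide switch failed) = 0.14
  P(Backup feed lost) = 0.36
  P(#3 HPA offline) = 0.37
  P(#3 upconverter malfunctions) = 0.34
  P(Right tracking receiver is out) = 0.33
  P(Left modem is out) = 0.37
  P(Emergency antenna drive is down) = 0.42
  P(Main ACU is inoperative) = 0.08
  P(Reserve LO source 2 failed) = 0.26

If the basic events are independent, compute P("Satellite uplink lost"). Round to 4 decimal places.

P(Power amp inoperative) [AND] = 0.14 × 0.36 × 0.37 = 0.018648
P(Modem stage down) [OR] = 1 − (1−0.07) × (1−0.19) × (1−0.018648) = 0.260748
P(Tracking loop inoperative) [AND] = 0.33 × 0.37 = 0.122100
P(Transmit chain fails) [AND] = 0.42 × 0.08 × 0.26 = 0.008736
P(Backup chain unavailable) [AND] = 0.34 × 0.122100 × 0.008736 = 0.000363
P(Satellite uplink lost) [OR] = 1 − (1−0.260748) × (1−0.000363) = 0.261016
Rounded to 4 decimal places: P(Satellite uplink lost) ≈ 0.2610.

0.2610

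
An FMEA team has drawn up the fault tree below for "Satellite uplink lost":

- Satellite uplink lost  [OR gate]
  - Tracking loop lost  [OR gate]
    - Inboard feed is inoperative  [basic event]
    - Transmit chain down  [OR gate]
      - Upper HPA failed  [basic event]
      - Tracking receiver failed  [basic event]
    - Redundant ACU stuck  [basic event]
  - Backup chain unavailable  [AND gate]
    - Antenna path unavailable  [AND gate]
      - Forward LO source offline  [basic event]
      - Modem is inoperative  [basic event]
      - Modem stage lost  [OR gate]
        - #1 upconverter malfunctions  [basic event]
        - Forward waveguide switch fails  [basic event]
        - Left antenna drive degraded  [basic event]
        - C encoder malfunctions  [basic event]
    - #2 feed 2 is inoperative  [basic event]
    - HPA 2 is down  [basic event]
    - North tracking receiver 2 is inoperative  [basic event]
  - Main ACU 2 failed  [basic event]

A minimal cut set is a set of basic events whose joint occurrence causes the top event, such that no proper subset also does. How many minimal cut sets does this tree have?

Transmit chain down [OR]: union of children's cut sets → 2 cut set(s).
Tracking loop lost [OR]: union of children's cut sets → 4 cut set(s).
Modem stage lost [OR]: union of children's cut sets → 4 cut set(s).
Antenna path unavailable [AND]: one cut set from each child combined → 1 × 1 × 4 = 4 cut set(s).
Backup chain unavailable [AND]: one cut set from each child combined → 4 × 1 × 1 × 1 = 4 cut set(s).
Satellite uplink lost [OR]: union of children's cut sets → 9 cut set(s).
Minimal cut sets: {Inboard feed is inoperative}; {Upper HPA failed}; {Tracking receiver failed}; {Redundant ACU stuck}; {#1 upconverter malfunctions, #2 feed 2 is inoperative, Forward LO source offline, HPA 2 is down, Modem is inoperative, North tracking receiver 2 is inoperative}; {#2 feed 2 is inoperative, Forward LO source offline, Forward waveguide switch fails, HPA 2 is down, Modem is inoperative, North tracking receiver 2 is inoperative}; {#2 feed 2 is inoperative, Forward LO source offline, HPA 2 is down, Left antenna drive degraded, Modem is inoperative, North tracking receiver 2 is inoperative}; {#2 feed 2 is inoperative, C encoder malfunctions, Forward LO source offline, HPA 2 is down, Modem is inoperative, North tracking receiver 2 is inoperative}; {Main ACU 2 failed}.

9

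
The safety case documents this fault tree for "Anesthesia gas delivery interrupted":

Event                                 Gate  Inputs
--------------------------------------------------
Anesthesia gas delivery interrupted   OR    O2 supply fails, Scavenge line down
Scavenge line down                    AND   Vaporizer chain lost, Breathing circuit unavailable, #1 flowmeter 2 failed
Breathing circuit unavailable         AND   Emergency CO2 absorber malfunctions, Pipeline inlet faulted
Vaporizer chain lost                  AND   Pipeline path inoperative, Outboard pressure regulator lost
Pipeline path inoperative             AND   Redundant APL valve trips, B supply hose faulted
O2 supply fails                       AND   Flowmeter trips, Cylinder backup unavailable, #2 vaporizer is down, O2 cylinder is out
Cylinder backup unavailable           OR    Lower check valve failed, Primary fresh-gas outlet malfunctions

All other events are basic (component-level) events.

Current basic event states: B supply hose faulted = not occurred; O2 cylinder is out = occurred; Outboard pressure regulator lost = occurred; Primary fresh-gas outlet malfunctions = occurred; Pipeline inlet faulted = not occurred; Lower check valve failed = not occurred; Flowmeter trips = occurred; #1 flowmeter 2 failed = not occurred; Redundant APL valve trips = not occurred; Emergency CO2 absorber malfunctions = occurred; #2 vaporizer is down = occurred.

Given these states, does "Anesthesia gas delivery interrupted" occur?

Cylinder backup unavailable [OR]: Lower check valve failed=not, Primary fresh-gas outlet malfunctions=occurs → at least one input occurs → occurs.
O2 supply fails [AND]: Flowmeter trips=occurs, Cylinder backup unavailable=occurs, #2 vaporizer is down=occurs, O2 cylinder is out=occurs → all inputs occur → occurs.
Pipeline path inoperative [AND]: Redundant APL valve trips=not, B supply hose faulted=not → not all inputs occur → does not occur.
Vaporizer chain lost [AND]: Pipeline path inoperative=not, Outboard pressure regulator lost=occurs → not all inputs occur → does not occur.
Breathing circuit unavailable [AND]: Emergency CO2 absorber malfunctions=occurs, Pipeline inlet faulted=not → not all inputs occur → does not occur.
Scavenge line down [AND]: Vaporizer chain lost=not, Breathing circuit unavailable=not, #1 flowmeter 2 failed=not → not all inputs occur → does not occur.
Anesthesia gas delivery interrupted [OR]: O2 supply fails=occurs, Scavenge line down=not → at least one input occurs → occurs.

Yes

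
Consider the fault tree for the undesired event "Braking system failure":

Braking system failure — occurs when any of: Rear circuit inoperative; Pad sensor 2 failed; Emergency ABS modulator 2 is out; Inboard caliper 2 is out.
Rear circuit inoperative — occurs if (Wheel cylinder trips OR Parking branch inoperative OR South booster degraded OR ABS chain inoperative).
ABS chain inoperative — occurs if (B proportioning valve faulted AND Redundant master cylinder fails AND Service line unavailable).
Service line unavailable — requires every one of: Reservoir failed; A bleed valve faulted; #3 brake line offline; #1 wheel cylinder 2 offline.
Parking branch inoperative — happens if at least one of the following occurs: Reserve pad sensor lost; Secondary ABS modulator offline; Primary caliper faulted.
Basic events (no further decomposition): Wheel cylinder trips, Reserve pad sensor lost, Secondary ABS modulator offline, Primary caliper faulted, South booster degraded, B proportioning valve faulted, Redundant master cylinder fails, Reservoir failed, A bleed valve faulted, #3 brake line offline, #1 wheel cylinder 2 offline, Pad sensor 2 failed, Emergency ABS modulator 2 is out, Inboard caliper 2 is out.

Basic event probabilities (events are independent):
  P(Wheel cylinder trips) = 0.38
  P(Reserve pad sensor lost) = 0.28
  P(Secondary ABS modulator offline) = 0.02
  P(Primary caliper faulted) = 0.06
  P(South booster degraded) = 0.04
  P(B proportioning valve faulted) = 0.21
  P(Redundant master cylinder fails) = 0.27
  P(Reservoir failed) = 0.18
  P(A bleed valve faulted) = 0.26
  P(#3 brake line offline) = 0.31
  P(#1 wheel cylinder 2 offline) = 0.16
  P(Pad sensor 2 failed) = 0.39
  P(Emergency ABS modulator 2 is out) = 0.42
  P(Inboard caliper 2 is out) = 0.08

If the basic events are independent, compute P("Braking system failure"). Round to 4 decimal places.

P(Parking branch inoperative) [OR] = 1 − (1−0.28) × (1−0.02) × (1−0.06) = 0.336736
P(Service line unavailable) [AND] = 0.18 × 0.26 × 0.31 × 0.16 = 0.002321
P(ABS chain inoperative) [AND] = 0.21 × 0.27 × 0.002321 = 0.000132
P(Rear circuit inoperative) [OR] = 1 − (1−0.38) × (1−0.336736) × (1−0.04) × (1−0.000132) = 0.605277
P(Braking system failure) [OR] = 1 − (1−0.605277) × (1−0.39) × (1−0.42) × (1−0.08) = 0.871519
Rounded to 4 decimal places: P(Braking system failure) ≈ 0.8715.

0.8715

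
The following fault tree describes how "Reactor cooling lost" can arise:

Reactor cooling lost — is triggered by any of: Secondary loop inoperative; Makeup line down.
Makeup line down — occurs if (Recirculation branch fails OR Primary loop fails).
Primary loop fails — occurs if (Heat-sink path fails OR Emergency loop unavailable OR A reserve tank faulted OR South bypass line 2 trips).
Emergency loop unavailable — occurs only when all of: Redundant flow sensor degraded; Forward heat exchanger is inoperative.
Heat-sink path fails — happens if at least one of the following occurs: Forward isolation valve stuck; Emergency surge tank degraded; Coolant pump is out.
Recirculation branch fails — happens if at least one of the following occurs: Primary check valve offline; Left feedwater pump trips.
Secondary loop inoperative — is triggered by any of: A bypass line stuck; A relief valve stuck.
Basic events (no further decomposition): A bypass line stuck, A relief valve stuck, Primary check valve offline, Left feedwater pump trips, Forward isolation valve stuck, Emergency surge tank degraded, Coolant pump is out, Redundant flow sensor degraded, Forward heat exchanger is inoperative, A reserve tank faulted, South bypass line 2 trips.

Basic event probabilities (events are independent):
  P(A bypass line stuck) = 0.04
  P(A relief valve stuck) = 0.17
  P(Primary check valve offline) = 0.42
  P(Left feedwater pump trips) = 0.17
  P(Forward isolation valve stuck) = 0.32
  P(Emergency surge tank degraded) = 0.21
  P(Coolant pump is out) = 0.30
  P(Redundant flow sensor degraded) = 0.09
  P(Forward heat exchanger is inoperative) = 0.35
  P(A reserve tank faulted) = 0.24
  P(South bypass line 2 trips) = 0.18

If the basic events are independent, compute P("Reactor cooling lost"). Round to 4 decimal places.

0.9129

P(Secondary loop inoperative) [OR] = 1 − (1−0.04) × (1−0.17) = 0.203200
P(Recirculation branch fails) [OR] = 1 − (1−0.42) × (1−0.17) = 0.518600
P(Heat-sink path fails) [OR] = 1 − (1−0.32) × (1−0.21) × (1−0.30) = 0.623960
P(Emergency loop unavailable) [AND] = 0.09 × 0.35 = 0.031500
P(Primary loop fails) [OR] = 1 − (1−0.623960) × (1−0.031500) × (1−0.24) × (1−0.18) = 0.773034
P(Makeup line down) [OR] = 1 − (1−0.518600) × (1−0.773034) = 0.890739
P(Reactor cooling lost) [OR] = 1 − (1−0.203200) × (1−0.890739) = 0.912941
Rounded to 4 decimal places: P(Reactor cooling lost) ≈ 0.9129.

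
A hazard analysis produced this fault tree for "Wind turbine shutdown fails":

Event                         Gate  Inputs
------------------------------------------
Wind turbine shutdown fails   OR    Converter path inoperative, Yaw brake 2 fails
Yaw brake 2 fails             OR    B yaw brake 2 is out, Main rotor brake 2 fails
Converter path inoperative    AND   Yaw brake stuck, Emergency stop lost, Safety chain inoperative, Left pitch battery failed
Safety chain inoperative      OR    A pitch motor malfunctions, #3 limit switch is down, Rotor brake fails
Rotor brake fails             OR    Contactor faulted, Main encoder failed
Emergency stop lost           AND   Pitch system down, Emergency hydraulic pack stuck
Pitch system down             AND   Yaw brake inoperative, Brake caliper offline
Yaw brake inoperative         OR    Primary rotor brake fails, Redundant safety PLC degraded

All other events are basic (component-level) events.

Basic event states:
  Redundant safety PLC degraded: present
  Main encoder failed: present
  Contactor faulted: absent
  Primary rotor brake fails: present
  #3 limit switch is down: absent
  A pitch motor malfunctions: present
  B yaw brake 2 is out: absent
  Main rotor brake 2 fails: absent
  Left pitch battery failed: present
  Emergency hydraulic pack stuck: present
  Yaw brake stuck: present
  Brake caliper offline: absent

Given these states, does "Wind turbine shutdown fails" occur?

Yaw brake inoperative [OR]: Primary rotor brake fails=occurs, Redundant safety PLC degraded=occurs → at least one input occurs → occurs.
Pitch system down [AND]: Yaw brake inoperative=occurs, Brake caliper offline=not → not all inputs occur → does not occur.
Emergency stop lost [AND]: Pitch system down=not, Emergency hydraulic pack stuck=occurs → not all inputs occur → does not occur.
Rotor brake fails [OR]: Contactor faulted=not, Main encoder failed=occurs → at least one input occurs → occurs.
Safety chain inoperative [OR]: A pitch motor malfunctions=occurs, #3 limit switch is down=not, Rotor brake fails=occurs → at least one input occurs → occurs.
Converter path inoperative [AND]: Yaw brake stuck=occurs, Emergency stop lost=not, Safety chain inoperative=occurs, Left pitch battery failed=occurs → not all inputs occur → does not occur.
Yaw brake 2 fails [OR]: B yaw brake 2 is out=not, Main rotor brake 2 fails=not → no input occurs → does not occur.
Wind turbine shutdown fails [OR]: Converter path inoperative=not, Yaw brake 2 fails=not → no input occurs → does not occur.

No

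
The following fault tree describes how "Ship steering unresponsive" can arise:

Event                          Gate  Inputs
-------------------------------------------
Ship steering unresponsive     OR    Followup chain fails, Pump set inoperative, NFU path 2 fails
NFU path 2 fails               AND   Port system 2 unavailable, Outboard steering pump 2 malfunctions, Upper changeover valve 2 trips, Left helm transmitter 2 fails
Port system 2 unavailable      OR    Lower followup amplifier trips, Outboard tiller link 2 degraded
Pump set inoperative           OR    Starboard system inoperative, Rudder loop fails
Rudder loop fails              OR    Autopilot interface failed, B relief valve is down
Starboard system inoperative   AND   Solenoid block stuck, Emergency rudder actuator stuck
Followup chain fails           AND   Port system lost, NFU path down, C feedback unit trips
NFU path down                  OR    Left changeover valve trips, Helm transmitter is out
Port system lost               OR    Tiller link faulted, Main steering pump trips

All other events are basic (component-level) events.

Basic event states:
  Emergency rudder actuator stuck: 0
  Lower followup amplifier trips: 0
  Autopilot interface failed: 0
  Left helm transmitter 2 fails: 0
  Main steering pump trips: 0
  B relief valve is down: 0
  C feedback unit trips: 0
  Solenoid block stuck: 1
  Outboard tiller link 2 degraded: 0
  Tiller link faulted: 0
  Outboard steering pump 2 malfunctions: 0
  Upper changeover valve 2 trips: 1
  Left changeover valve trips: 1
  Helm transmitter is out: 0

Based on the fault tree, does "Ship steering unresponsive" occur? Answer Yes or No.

No

Port system lost [OR]: Tiller link faulted=not, Main steering pump trips=not → no input occurs → does not occur.
NFU path down [OR]: Left changeover valve trips=occurs, Helm transmitter is out=not → at least one input occurs → occurs.
Followup chain fails [AND]: Port system lost=not, NFU path down=occurs, C feedback unit trips=not → not all inputs occur → does not occur.
Starboard system inoperative [AND]: Solenoid block stuck=occurs, Emergency rudder actuator stuck=not → not all inputs occur → does not occur.
Rudder loop fails [OR]: Autopilot interface failed=not, B relief valve is down=not → no input occurs → does not occur.
Pump set inoperative [OR]: Starboard system inoperative=not, Rudder loop fails=not → no input occurs → does not occur.
Port system 2 unavailable [OR]: Lower followup amplifier trips=not, Outboard tiller link 2 degraded=not → no input occurs → does not occur.
NFU path 2 fails [AND]: Port system 2 unavailable=not, Outboard steering pump 2 malfunctions=not, Upper changeover valve 2 trips=occurs, Left helm transmitter 2 fails=not → not all inputs occur → does not occur.
Ship steering unresponsive [OR]: Followup chain fails=not, Pump set inoperative=not, NFU path 2 fails=not → no input occurs → does not occur.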